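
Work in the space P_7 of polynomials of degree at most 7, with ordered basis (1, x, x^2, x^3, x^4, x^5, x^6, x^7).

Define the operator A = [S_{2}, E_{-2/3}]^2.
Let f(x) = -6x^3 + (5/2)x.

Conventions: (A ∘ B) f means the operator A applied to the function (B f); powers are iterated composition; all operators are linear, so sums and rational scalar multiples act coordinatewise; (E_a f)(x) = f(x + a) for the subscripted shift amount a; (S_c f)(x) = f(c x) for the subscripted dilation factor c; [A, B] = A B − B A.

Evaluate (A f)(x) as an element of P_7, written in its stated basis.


g(x) = -128x + 96

E_{-2/3} f = -6x^3 + 12x^2 - (11/2)x + 1/9
S_{2} E_{-2/3} f = -48x^3 + 48x^2 - 11x + 1/9
S_{2} f = -48x^3 + 5x
E_{-2/3} S_{2} f = -48x^3 + 96x^2 - 59x + 98/9
[S_{2}, E_{-2/3}] f = -48x^2 + 48x - 97/9
E_{-2/3} [S_{2}, E_{-2/3}] f = -48x^2 + 112x - 577/9
S_{2} E_{-2/3} [S_{2}, E_{-2/3}] f = -192x^2 + 224x - 577/9
S_{2} [S_{2}, E_{-2/3}] f = -192x^2 + 96x - 97/9
E_{-2/3} S_{2} [S_{2}, E_{-2/3}] f = -192x^2 + 352x - 1441/9
[S_{2}, E_{-2/3}] [S_{2}, E_{-2/3}] f = -128x + 96


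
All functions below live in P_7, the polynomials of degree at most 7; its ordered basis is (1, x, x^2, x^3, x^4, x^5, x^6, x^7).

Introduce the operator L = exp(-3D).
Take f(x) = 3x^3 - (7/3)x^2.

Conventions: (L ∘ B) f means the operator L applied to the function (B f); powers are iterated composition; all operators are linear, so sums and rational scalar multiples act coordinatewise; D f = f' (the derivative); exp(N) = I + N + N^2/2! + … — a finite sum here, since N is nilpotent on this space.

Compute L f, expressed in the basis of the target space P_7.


order-1 term: -27x^2 + 14x
order-2 term: 81x - 21
order-3 term: -81
the series for exp(-3D) f terminates at order 3
exp(-3D) f = 3x^3 - (88/3)x^2 + 95x - 102

g(x) = 3x^3 - (88/3)x^2 + 95x - 102


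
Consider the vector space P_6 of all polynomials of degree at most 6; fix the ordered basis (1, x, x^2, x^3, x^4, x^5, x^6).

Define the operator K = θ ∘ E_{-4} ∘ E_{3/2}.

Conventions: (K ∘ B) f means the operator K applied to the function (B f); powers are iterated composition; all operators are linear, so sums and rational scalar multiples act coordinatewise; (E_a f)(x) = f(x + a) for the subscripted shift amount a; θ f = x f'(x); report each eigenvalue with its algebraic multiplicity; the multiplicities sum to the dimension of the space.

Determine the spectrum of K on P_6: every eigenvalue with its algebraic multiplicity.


image of 1: 0
image of x: x
image of x^2: 2x^2 - 5x
image of x^3: 3x^3 - 15x^2 + (75/4)x
image of x^4: 4x^4 - 30x^3 + 75x^2 - (125/2)x
image of x^5: 5x^5 - 50x^4 + (375/2)x^3 - (625/2)x^2 + (3125/16)x
image of x^6: 6x^6 - 75x^5 + 375x^4 - (1875/2)x^3 + (9375/8)x^2 - (9375/16)x
the matrix is upper triangular; its diagonal is (0, 1, 2, 3, 4, 5, 6)
for a triangular matrix the eigenvalues are the diagonal entries, with algebraic multiplicity their repetition count

λ = 0 (multiplicity 1), λ = 1 (multiplicity 1), λ = 2 (multiplicity 1), λ = 3 (multiplicity 1), λ = 4 (multiplicity 1), λ = 5 (multiplicity 1), λ = 6 (multiplicity 1)


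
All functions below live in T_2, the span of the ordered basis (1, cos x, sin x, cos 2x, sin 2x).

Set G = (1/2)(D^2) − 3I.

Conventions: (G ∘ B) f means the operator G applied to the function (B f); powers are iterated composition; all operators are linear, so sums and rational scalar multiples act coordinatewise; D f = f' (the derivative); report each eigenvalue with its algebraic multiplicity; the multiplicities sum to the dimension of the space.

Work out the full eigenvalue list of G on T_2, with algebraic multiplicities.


λ = -5 (multiplicity 2), λ = -7/2 (multiplicity 2), λ = -3 (multiplicity 1)

image of 1: -3
image of cos x: -(7/2)cos x
image of sin x: -(7/2)sin x
image of cos 2x: -5cos 2x
image of sin 2x: -5sin 2x
the matrix is diagonal; its diagonal is (-3, -7/2, -7/2, -5, -5)
for a triangular matrix the eigenvalues are the diagonal entries, with algebraic multiplicity their repetition count


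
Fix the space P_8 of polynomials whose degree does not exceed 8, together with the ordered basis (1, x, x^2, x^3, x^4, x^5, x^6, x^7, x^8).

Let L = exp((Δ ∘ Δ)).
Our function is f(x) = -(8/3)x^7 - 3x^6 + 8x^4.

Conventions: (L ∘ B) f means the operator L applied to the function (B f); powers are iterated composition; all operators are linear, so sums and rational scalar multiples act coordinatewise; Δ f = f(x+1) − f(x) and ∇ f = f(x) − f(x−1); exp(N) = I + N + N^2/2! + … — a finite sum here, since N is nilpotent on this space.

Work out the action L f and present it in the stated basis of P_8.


the result is g(x) = -(8/3)x^7 - 3x^6 - 112x^5 - 642x^4 - (8360/3)x^3 - 9474x^2 - (61396/3)x - 20934

order-1 term: -112x^5 - 650x^4 - (5000/3)x^3 - 2214x^2 - (4516/3)x - 410
order-2 term: -1120x^3 - 7260x^2 - 16720x - 13444
order-3 term: -2240x - 7080
the series for exp((Δ ∘ Δ)) f terminates at order 3
exp((Δ ∘ Δ)) f = -(8/3)x^7 - 3x^6 - 112x^5 - 642x^4 - (8360/3)x^3 - 9474x^2 - (61396/3)x - 20934


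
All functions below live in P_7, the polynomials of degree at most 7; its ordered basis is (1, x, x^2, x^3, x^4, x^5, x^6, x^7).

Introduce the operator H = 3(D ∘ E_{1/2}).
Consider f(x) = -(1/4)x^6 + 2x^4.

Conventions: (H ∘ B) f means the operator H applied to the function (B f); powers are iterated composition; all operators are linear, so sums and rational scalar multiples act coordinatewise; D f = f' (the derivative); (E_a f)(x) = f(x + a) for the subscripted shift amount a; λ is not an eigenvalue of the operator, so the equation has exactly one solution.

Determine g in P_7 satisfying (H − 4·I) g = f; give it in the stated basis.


g(x) = (1/16)x^6 + (9/32)x^5 + (161/128)x^4 + (843/128)x^3 + (11475/512)x^2 + (53127/1024)x + 245643/4096

write g with unknown coordinates in the stated basis and equate coefficients in (H − 4·I) g = f
solving from the highest basis element down gives g = (1/16)x^6 + (9/32)x^5 + (161/128)x^4 + (843/128)x^3 + (11475/512)x^2 + (53127/1024)x + 245643/4096
check: H g = (9/8)x^5 + (225/32)x^4 + (843/32)x^3 + (11475/128)x^2 + (53127/256)x + 245643/1024
so H g − 4·g = -(1/4)x^6 + 2x^4 = f ✓


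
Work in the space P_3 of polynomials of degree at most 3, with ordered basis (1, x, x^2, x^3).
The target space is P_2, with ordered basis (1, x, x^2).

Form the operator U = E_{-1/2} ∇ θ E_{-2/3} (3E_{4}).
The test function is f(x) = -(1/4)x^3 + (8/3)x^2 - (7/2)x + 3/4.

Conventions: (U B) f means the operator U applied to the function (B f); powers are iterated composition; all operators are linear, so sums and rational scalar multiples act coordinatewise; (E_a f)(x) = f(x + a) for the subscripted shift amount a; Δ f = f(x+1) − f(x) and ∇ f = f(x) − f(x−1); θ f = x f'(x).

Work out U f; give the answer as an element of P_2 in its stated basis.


the result is g(x) = -(27/4)x^2 + (31/2)x + 409/48

E_{4} f = -(1/4)x^3 - (1/3)x^2 + (35/6)x + 161/12
(3E_{4}) f = -(3/4)x^3 - x^2 + (35/2)x + 161/4
E_{-2/3} (3E_{4}) f = -(3/4)x^3 + (1/2)x^2 + (107/6)x + 1021/36
θ E_{-2/3} (3E_{4}) f = -(9/4)x^3 + x^2 + (107/6)x
∇ (θ E_{-2/3}) (3E_{4}) f = -(27/4)x^2 + (35/4)x + 175/12
E_{-1/2} (∇ θ E_{-2/3} (3E_{4})) f = -(27/4)x^2 + (31/2)x + 409/48


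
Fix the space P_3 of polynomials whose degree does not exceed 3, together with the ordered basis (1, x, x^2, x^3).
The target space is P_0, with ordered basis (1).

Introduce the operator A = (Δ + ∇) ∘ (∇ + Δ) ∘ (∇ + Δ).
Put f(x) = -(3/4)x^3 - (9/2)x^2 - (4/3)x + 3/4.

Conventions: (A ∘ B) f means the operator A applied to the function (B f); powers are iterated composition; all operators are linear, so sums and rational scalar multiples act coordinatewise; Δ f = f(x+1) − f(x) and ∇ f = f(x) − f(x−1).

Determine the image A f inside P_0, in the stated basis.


∇ f = -(9/4)x^2 - (27/4)x + 29/12
Δ f = -(9/4)x^2 - (45/4)x - 79/12
(∇ + Δ) f = -(9/2)x^2 - 18x - 25/6
∇ (∇ + Δ) f = -9x - 27/2
Δ (∇ + Δ) f = -9x - 45/2
(∇ + Δ) (∇ + Δ) f = -18x - 36
Δ (∇ + Δ) (∇ + Δ) f = -18
∇ (∇ + Δ) (∇ + Δ) f = -18
(Δ + ∇) (∇ + Δ) (∇ + Δ) f = -36

the result is g(x) = -36


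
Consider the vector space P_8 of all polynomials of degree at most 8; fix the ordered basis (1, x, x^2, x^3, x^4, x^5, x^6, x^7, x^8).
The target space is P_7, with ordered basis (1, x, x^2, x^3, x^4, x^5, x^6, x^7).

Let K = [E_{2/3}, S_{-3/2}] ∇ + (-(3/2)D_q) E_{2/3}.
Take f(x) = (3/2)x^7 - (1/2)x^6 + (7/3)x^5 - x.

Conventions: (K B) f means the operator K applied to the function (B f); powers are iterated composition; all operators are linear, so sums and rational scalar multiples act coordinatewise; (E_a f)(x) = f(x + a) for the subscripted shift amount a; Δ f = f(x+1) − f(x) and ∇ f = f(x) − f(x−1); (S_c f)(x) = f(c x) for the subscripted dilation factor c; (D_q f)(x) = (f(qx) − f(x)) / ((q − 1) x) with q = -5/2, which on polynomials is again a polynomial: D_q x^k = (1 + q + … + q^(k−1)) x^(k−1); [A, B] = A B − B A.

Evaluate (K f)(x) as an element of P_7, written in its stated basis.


g(x) = -(100611/256)x^6 + (188757/128)x^5 + (41357/32)x^4 + (28035/8)x^3 + (32005/12)x^2 + (76669/54)x + 141535/486

∇ f = (21/2)x^6 - (69/2)x^5 + (215/3)x^4 - (515/6)x^3 + (187/3)x^2 - (151/6)x + 10/3
S_{-3/2} ∇ f = (15309/128)x^6 + (16767/64)x^5 + (5805/16)x^4 + (4635/16)x^3 + (561/4)x^2 + (151/4)x + 10/3
E_{2/3} S_{-3/2} ∇ f = (15309/128)x^6 + (47385/64)x^5 + (32535/16)x^4 + (50085/16)x^3 + (11271/4)x^2 + (5577/4)x + 880/3
E_{2/3} ∇ f = (21/2)x^6 + (15/2)x^5 + (80/3)x^4 + (85/6)x^3 + (32/3)x^2 + (431/162)x - 155/243
S_{-3/2} E_{2/3} ∇ f = (15309/128)x^6 - (3645/64)x^5 + 135x^4 - (765/16)x^3 + 24x^2 - (431/108)x - 155/243
[E_{2/3}, S_{-3/2}] ∇ f = (25515/32)x^5 + (30375/16)x^4 + (25425/8)x^3 + (11175/4)x^2 + (75505/54)x + 71435/243
E_{2/3} f = (3/2)x^7 + (13/2)x^6 + (43/3)x^5 + 20x^4 + (160/9)x^3 + (776/81)x^2 + (445/243)x - 230/729
D_q E_{2/3} f = (33537/128)x^6 - (28899/64)x^5 + (19393/48)x^4 - (435/2)x^3 + (760/9)x^2 - (388/27)x + 445/243
(-(3/2)D_q) E_{2/3} f = -(100611/256)x^6 + (86697/128)x^5 - (19393/32)x^4 + (1305/4)x^3 - (380/3)x^2 + (194/9)x - 445/162
([E_{2/3}, S_{-3/2}] ∇ + (-(3/2)D_q) E_{2/3}) f = -(100611/256)x^6 + (188757/128)x^5 + (41357/32)x^4 + (28035/8)x^3 + (32005/12)x^2 + (76669/54)x + 141535/486


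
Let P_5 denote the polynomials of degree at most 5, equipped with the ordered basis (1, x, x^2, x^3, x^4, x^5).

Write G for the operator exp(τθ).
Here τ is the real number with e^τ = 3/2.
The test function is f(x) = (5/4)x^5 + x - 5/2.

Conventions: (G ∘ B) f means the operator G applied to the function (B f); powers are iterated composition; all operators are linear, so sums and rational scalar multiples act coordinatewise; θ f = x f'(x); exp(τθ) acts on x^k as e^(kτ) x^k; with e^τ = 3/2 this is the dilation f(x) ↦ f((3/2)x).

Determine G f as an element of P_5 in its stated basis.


the image equals g(x) = (1215/128)x^5 + (3/2)x - 5/2

exp(τθ) x^k = e^(kτ) x^k; with e^τ = 3/2 this sends x^k to (3/2)^k x^k
x ↦ 3/2 x
x^5 ↦ 243/32 x^5
applying this coordinatewise to f: exp(τθ) f = (1215/128)x^5 + (3/2)x - 5/2


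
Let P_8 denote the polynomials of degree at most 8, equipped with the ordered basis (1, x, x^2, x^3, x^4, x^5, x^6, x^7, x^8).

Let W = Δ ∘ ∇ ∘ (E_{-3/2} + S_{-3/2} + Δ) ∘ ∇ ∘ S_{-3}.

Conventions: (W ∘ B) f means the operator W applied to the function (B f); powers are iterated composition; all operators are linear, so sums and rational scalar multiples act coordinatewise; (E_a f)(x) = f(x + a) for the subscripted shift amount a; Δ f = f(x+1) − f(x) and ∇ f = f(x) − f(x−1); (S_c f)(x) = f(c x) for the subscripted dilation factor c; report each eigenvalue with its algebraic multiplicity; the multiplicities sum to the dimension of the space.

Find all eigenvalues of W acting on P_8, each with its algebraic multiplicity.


λ = 0 (multiplicity 9)

image of 1: 0
image of x: 0
image of x^2: 0
image of x^3: -1053/2
image of x^4: -4617x - 4131
image of x^5: -(353565/4)x^2 - (40095/2)x - 681615/8
image of x^6: -(2307285/4)x^3 - (3706965/4)x^2 + (3903795/8)x - 7228035/8
image of x^7: -(182100555/32)x^4 - (41104665/8)x^3 - (690971715/32)x^2 + (169240995/16)x - 368288613/32
image of x^8: -(283691079/8)x^5 - (590391585/8)x^4 - (199093545/8)x^3 - (2224474245/8)x^2 + (1571116743/8)x - 996569973/8
the matrix is upper triangular; its diagonal is (0, 0, 0, 0, 0, 0, 0, 0, 0)
for a triangular matrix the eigenvalues are the diagonal entries, with algebraic multiplicity their repetition count


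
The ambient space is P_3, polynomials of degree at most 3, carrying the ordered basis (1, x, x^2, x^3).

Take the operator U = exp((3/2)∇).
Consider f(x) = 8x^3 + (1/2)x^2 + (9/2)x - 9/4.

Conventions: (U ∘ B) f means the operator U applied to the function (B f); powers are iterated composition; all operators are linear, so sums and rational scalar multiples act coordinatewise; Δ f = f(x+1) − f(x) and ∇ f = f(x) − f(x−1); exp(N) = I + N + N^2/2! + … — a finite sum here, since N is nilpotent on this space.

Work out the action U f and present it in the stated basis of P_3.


the result is g(x) = 8x^3 + (73/2)x^2 + 24x - 81/8

order-1 term: 36x^2 - (69/2)x + 18
order-2 term: 54x - 423/8
order-3 term: 27
the series for exp((3/2)∇) f terminates at order 3
exp((3/2)∇) f = 8x^3 + (73/2)x^2 + 24x - 81/8


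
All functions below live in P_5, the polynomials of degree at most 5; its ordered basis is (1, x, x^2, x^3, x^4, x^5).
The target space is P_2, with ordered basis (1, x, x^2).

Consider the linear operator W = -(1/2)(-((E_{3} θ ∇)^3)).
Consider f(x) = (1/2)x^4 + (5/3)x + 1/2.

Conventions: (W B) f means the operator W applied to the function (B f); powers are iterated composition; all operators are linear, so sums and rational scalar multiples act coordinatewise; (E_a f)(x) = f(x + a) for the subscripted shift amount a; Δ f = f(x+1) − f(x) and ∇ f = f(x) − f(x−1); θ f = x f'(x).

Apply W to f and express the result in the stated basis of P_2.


the result is g(x) = 36x + 108

∇ f = 2x^3 - 3x^2 + 2x + 7/6
θ ∇ f = 6x^3 - 6x^2 + 2x
E_{3} θ ∇ f = 6x^3 + 48x^2 + 128x + 114
∇ (E_{3} θ ∇) f = 18x^2 + 78x + 86
θ ∇ (E_{3} θ ∇) f = 36x^2 + 78x
E_{3} θ ∇ (E_{3} θ ∇) f = 36x^2 + 294x + 558
∇ (E_{3} θ ∇) (E_{3} θ ∇) f = 72x + 258
θ ∇ (E_{3} θ ∇) (E_{3} θ ∇) f = 72x
E_{3} θ ∇ (E_{3} θ ∇) (E_{3} θ ∇) f = 72x + 216
(-((E_{3} θ ∇)^3)) f = -72x - 216
(-(1/2)(-((E_{3} θ ∇)^3))) f = 36x + 108


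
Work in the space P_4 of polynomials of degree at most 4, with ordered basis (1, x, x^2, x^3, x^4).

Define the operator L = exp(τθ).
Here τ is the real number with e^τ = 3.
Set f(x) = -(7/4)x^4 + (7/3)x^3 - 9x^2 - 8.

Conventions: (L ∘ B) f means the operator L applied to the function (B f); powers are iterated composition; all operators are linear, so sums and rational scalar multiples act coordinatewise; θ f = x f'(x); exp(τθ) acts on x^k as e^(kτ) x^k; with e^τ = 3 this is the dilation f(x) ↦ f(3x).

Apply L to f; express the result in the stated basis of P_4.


the image equals g(x) = -(567/4)x^4 + 63x^3 - 81x^2 - 8

exp(τθ) x^k = e^(kτ) x^k; with e^τ = 3 this sends x^k to 3^k x^k
x^2 ↦ 9 x^2
x^3 ↦ 27 x^3
x^4 ↦ 81 x^4
applying this coordinatewise to f: exp(τθ) f = -(567/4)x^4 + 63x^3 - 81x^2 - 8


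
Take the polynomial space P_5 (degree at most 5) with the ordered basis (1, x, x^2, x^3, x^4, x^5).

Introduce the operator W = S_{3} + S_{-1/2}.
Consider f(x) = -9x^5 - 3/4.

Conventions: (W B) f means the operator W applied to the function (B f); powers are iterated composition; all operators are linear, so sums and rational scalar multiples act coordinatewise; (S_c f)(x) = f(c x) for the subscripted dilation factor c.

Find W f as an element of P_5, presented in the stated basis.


S_{3} f = -2187x^5 - 3/4
S_{-1/2} f = (9/32)x^5 - 3/4
(S_{3} + S_{-1/2}) f = -(69975/32)x^5 - 3/2

the image equals g(x) = -(69975/32)x^5 - 3/2


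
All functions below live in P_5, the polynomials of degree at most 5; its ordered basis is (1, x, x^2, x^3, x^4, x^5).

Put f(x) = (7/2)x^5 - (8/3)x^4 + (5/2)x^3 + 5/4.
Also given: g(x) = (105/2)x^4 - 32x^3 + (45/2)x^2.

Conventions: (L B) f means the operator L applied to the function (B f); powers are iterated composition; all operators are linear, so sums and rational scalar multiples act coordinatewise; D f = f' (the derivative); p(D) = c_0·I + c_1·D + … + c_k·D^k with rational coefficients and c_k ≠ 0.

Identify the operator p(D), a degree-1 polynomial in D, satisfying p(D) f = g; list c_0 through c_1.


c_0 = 0, c_1 = 3

D^0 f = (7/2)x^5 - (8/3)x^4 + (5/2)x^3 + 5/4
D^1 f = (35/2)x^4 - (32/3)x^3 + (15/2)x^2
matching coefficients of g against c_0 f + c_1 Df + … from the top degree down determines the c_i
solution: c_0 = 0, c_1 = 3


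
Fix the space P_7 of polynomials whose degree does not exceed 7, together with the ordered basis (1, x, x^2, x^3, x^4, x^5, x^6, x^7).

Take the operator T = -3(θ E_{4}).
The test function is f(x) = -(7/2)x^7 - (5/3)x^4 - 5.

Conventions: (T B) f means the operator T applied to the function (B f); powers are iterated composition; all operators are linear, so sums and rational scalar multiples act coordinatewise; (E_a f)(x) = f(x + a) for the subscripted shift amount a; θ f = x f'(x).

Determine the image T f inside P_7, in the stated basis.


E_{4} f = -(7/2)x^7 - 98x^6 - 1176x^5 - (23525/3)x^4 - (94160/3)x^3 - 75424x^2 - (302336/3)x - 173327/3
θ E_{4} f = -(49/2)x^7 - 588x^6 - 5880x^5 - (94100/3)x^4 - 94160x^3 - 150848x^2 - (302336/3)x
(-3(θ E_{4})) f = (147/2)x^7 + 1764x^6 + 17640x^5 + 94100x^4 + 282480x^3 + 452544x^2 + 302336x

g(x) = (147/2)x^7 + 1764x^6 + 17640x^5 + 94100x^4 + 282480x^3 + 452544x^2 + 302336x


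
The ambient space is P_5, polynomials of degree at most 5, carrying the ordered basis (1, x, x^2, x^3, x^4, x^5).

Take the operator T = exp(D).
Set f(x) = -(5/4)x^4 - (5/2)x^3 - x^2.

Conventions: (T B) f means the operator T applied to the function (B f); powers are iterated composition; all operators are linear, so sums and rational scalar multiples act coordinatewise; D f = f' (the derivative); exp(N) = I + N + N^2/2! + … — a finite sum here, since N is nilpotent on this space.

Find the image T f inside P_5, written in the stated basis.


the result is g(x) = -(5/4)x^4 - (15/2)x^3 - 16x^2 - (29/2)x - 19/4

order-1 term: -5x^3 - (15/2)x^2 - 2x
order-2 term: -(15/2)x^2 - (15/2)x - 1
order-3 term: -5x - 5/2
order-4 term: -5/4
the series for exp(D) f terminates at order 4
exp(D) f = -(5/4)x^4 - (15/2)x^3 - 16x^2 - (29/2)x - 19/4


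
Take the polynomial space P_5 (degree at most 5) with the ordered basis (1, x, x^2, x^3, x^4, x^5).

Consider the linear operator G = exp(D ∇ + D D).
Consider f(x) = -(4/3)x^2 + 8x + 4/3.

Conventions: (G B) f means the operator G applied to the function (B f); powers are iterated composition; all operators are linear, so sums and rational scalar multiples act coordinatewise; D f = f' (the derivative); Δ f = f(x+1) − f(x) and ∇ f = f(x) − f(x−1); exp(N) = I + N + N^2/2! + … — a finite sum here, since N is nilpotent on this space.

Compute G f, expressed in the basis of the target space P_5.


order-1 term: -16/3
the series for exp(D ∇ + D D) f terminates at order 1
exp(D ∇ + D D) f = -(4/3)x^2 + 8x - 4

the image equals g(x) = -(4/3)x^2 + 8x - 4


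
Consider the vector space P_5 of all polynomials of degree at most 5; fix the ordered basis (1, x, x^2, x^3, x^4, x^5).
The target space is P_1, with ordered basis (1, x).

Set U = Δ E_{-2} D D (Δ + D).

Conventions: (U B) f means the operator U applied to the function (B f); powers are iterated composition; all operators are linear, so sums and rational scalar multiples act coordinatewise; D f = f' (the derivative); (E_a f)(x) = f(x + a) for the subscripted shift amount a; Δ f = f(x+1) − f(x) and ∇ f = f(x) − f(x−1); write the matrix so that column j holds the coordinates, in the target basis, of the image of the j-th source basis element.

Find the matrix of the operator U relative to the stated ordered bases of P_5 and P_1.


image of 1: 0
image of x: 0
image of x^2: 0
image of x^3: 0
image of x^4: 48
image of x^5: 240x - 300
each image's coordinates form column j of the matrix

the matrix is [[0, 0, 0, 0, 48, -300]; [0, 0, 0, 0, 0, 240]] (rows listed top to bottom)


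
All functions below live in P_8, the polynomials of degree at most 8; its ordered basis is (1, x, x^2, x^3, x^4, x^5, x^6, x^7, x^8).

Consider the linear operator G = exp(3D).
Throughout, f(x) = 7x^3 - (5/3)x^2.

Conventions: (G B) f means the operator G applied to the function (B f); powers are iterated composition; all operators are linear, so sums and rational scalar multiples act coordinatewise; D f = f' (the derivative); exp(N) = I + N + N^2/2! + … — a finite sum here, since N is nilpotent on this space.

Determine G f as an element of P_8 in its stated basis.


the result is g(x) = 7x^3 + (184/3)x^2 + 179x + 174

order-1 term: 63x^2 - 10x
order-2 term: 189x - 15
order-3 term: 189
the series for exp(3D) f terminates at order 3
exp(3D) f = 7x^3 + (184/3)x^2 + 179x + 174


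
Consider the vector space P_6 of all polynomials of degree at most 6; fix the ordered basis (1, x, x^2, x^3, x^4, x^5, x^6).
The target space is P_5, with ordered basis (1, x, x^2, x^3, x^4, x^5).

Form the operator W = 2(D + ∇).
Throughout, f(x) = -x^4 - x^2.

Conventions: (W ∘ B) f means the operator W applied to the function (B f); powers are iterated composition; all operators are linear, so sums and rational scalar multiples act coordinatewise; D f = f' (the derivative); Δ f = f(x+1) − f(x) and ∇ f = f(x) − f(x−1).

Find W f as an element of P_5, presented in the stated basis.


D f = -4x^3 - 2x
∇ f = -4x^3 + 6x^2 - 6x + 2
(D + ∇) f = -8x^3 + 6x^2 - 8x + 2
(2(D + ∇)) f = -16x^3 + 12x^2 - 16x + 4

the result is g(x) = -16x^3 + 12x^2 - 16x + 4


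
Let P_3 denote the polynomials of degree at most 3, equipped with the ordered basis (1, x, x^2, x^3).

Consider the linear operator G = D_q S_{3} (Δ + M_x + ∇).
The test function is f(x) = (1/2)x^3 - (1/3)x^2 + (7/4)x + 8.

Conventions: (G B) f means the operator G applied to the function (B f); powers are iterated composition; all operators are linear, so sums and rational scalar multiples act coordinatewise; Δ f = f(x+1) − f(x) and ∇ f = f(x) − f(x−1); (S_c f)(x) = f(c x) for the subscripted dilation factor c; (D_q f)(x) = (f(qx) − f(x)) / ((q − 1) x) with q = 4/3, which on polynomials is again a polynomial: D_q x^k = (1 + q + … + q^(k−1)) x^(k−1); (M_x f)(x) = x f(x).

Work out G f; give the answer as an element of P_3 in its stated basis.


the result is g(x) = (525/2)x^3 - 37x^2 + (399/4)x + 20

Δ f = (3/2)x^2 + (5/6)x + 23/12
M_x f = (1/2)x^4 - (1/3)x^3 + (7/4)x^2 + 8x
∇ f = (3/2)x^2 - (13/6)x + 31/12
(Δ + M_x + ∇) f = (1/2)x^4 - (1/3)x^3 + (19/4)x^2 + (20/3)x + 9/2
S_{3} (Δ + M_x + ∇) f = (81/2)x^4 - 9x^3 + (171/4)x^2 + 20x + 9/2
D_q S_{3} (Δ + M_x + ∇) f = (525/2)x^3 - 37x^2 + (399/4)x + 20


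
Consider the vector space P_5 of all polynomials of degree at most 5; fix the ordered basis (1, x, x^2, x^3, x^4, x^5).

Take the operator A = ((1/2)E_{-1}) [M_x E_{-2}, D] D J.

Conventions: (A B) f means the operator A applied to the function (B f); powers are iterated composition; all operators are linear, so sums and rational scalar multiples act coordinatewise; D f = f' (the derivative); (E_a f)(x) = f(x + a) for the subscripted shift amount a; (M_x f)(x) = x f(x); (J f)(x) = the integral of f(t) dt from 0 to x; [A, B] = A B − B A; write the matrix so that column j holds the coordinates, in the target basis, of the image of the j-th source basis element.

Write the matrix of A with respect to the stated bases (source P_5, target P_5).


image of 1: -1/2
image of x: -(1/2)x + 3/2
image of x^2: -(1/2)x^2 + 3x - 9/2
image of x^3: -(1/2)x^3 + (9/2)x^2 - (27/2)x + 27/2
image of x^4: -(1/2)x^4 + 6x^3 - 27x^2 + 54x - 81/2
image of x^5: -(1/2)x^5 + (15/2)x^4 - 45x^3 + 135x^2 - (405/2)x + 243/2
each image's coordinates form column j of the matrix

the matrix is [[-1/2, 3/2, -9/2, 27/2, -81/2, 243/2]; [0, -1/2, 3, -27/2, 54, -405/2]; [0, 0, -1/2, 9/2, -27, 135]; [0, 0, 0, -1/2, 6, -45]; [0, 0, 0, 0, -1/2, 15/2]; [0, 0, 0, 0, 0, -1/2]] (rows listed top to bottom)


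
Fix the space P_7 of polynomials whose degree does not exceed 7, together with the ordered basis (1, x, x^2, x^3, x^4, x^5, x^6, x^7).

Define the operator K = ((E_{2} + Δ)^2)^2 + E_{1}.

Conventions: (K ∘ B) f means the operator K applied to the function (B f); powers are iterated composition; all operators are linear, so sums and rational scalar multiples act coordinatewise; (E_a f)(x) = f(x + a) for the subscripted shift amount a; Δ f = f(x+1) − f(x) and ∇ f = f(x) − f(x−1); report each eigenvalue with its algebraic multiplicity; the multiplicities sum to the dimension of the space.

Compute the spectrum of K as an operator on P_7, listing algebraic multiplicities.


λ = 2 (multiplicity 8)

image of 1: 2
image of x: 2x + 13
image of x^2: 2x^2 + 26x + 129
image of x^3: 2x^3 + 39x^2 + 387x + 1225
image of x^4: 2x^4 + 52x^3 + 774x^2 + 4900x + 10689
image of x^5: 2x^5 + 65x^4 + 1290x^3 + 12250x^2 + 53445x + 87433
image of x^6: 2x^6 + 78x^5 + 1935x^4 + 24500x^3 + 160335x^2 + 524598x + 686529
image of x^7: 2x^7 + 91x^6 + 2709x^5 + 42875x^4 + 374115x^3 + 1836093x^2 + 4805703x + 5262025
the matrix is upper triangular; its diagonal is (2, 2, 2, 2, 2, 2, 2, 2)
for a triangular matrix the eigenvalues are the diagonal entries, with algebraic multiplicity their repetition count


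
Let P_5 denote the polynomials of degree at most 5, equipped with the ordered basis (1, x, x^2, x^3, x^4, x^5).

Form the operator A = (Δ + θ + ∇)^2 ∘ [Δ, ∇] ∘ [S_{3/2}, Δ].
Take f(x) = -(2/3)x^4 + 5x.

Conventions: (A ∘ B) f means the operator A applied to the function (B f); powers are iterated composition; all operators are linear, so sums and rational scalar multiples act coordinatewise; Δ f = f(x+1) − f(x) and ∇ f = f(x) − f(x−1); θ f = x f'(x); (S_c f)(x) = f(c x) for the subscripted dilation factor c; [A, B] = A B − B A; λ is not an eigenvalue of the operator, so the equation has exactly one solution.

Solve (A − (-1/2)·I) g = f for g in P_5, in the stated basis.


the result is g(x) = -(4/3)x^4 + 10x

write g with unknown coordinates in the stated basis and equate coefficients in (A − (-1/2)·I) g = f
solving from the highest basis element down gives g = -(4/3)x^4 + 10x
check: A g = 0
so A g − (-1/2)·g = -(2/3)x^4 + 5x = f ✓


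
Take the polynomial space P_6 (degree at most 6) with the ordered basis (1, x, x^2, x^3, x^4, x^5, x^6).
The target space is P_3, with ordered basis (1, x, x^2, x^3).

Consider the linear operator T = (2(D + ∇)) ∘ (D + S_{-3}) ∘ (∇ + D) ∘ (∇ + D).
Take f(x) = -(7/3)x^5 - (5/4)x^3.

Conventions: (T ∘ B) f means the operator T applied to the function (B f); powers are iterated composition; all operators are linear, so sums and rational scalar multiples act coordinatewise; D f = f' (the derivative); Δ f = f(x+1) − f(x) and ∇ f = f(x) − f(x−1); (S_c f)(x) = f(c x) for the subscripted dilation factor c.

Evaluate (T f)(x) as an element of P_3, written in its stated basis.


∇ f = -(35/3)x^4 + (70/3)x^3 - (325/12)x^2 + (185/12)x - 43/12
D f = -(35/3)x^4 - (15/4)x^2
(∇ + D) f = -(70/3)x^4 + (70/3)x^3 - (185/6)x^2 + (185/12)x - 43/12
∇ (∇ + D) f = -(280/3)x^3 + 210x^2 - 225x + 1115/12
D (∇ + D) f = -(280/3)x^3 + 70x^2 - (185/3)x + 185/12
(∇ + D) (∇ + D) f = -(560/3)x^3 + 280x^2 - (860/3)x + 325/3
D ((∇ + D) ∘ (∇ + D)) f = -560x^2 + 560x - 860/3
S_{-3} ((∇ + D) ∘ (∇ + D)) f = 5040x^3 + 2520x^2 + 860x + 325/3
(D + S_{-3}) ((∇ + D) ∘ (∇ + D)) f = 5040x^3 + 1960x^2 + 1420x - 535/3
D (D + S_{-3}) ((∇ + D) ∘ (∇ + D)) f = 15120x^2 + 3920x + 1420
∇ (D + S_{-3}) ((∇ + D) ∘ (∇ + D)) f = 15120x^2 - 11200x + 4500
(D + ∇) (D + S_{-3}) ((∇ + D) ∘ (∇ + D)) f = 30240x^2 - 7280x + 5920
(2(D + ∇)) (D + S_{-3}) ((∇ + D) ∘ (∇ + D)) f = 60480x^2 - 14560x + 11840

the image equals g(x) = 60480x^2 - 14560x + 11840


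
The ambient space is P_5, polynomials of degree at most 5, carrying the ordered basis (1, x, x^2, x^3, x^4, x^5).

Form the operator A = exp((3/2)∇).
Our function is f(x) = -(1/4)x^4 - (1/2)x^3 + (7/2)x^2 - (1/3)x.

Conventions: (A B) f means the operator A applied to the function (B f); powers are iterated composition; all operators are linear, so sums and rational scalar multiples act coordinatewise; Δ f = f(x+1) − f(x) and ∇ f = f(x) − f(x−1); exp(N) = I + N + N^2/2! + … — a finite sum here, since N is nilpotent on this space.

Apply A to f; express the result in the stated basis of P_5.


order-1 term: -(3/2)x^3 + (45/4)x - 49/8
order-2 term: -(27/8)x^2 + (27/8)x + 117/16
order-3 term: -(27/8)x + 27/8
order-4 term: -81/64
the series for exp((3/2)∇) f terminates at order 4
exp((3/2)∇) f = -(1/4)x^4 - 2x^3 + (1/8)x^2 + (131/12)x + 211/64

the result is g(x) = -(1/4)x^4 - 2x^3 + (1/8)x^2 + (131/12)x + 211/64


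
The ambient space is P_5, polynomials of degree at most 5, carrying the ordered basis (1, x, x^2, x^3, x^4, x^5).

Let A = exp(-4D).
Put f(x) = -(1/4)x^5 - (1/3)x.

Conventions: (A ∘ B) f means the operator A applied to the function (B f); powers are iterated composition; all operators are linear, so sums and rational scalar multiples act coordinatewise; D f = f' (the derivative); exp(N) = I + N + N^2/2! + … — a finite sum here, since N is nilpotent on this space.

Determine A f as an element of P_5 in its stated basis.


the result is g(x) = -(1/4)x^5 + 5x^4 - 40x^3 + 160x^2 - (961/3)x + 772/3

order-1 term: 5x^4 + 4/3
order-2 term: -40x^3
order-3 term: 160x^2
order-4 term: -320x
order-5 term: 256
the series for exp(-4D) f terminates at order 5
exp(-4D) f = -(1/4)x^5 + 5x^4 - 40x^3 + 160x^2 - (961/3)x + 772/3


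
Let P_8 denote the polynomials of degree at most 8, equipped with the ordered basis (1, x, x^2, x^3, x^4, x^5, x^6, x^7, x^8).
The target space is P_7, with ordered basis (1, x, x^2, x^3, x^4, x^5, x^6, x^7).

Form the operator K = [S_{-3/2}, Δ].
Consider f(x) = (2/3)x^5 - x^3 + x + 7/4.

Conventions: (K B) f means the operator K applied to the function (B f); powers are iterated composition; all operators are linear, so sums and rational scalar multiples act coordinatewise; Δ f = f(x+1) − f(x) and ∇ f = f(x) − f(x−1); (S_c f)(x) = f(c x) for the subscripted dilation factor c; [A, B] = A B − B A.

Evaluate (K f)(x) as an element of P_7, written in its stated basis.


the result is g(x) = (675/16)x^4 + (225/8)x^3 + (195/4)x^2 + (235/16)x + 185/48

Δ f = (10/3)x^4 + (20/3)x^3 + (11/3)x^2 + (1/3)x + 2/3
S_{-3/2} Δ f = (135/8)x^4 - (45/2)x^3 + (33/4)x^2 - (1/2)x + 2/3
S_{-3/2} f = -(81/16)x^5 + (27/8)x^3 - (3/2)x + 7/4
Δ S_{-3/2} f = -(405/16)x^4 - (405/8)x^3 - (81/2)x^2 - (243/16)x - 51/16
[S_{-3/2}, Δ] f = (675/16)x^4 + (225/8)x^3 + (195/4)x^2 + (235/16)x + 185/48


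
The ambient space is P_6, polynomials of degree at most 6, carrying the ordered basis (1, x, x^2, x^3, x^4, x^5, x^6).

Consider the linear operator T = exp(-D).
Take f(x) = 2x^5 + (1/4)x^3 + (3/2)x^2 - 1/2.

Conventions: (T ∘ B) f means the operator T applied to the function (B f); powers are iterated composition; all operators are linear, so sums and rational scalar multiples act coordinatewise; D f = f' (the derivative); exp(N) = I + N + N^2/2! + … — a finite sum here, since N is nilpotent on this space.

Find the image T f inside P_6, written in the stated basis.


g(x) = 2x^5 - 10x^4 + (81/4)x^3 - (77/4)x^2 + (31/4)x - 5/4

order-1 term: -10x^4 - (3/4)x^2 - 3x
order-2 term: 20x^3 + (3/4)x + 3/2
order-3 term: -20x^2 - 1/4
order-4 term: 10x
order-5 term: -2
the series for exp(-D) f terminates at order 5
exp(-D) f = 2x^5 - 10x^4 + (81/4)x^3 - (77/4)x^2 + (31/4)x - 5/4


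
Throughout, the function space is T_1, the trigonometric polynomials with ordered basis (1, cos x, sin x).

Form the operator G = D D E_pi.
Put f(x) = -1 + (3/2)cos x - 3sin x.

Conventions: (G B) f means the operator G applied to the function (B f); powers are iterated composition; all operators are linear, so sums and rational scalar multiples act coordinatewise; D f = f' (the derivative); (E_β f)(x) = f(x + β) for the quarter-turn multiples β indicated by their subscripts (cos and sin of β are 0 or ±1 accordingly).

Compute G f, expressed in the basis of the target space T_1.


E_pi f = -1 - (3/2)cos x + 3sin x
D E_pi f = 3cos x + (3/2)sin x
D D E_pi f = (3/2)cos x - 3sin x

the image equals g(x) = (3/2)cos x - 3sin x


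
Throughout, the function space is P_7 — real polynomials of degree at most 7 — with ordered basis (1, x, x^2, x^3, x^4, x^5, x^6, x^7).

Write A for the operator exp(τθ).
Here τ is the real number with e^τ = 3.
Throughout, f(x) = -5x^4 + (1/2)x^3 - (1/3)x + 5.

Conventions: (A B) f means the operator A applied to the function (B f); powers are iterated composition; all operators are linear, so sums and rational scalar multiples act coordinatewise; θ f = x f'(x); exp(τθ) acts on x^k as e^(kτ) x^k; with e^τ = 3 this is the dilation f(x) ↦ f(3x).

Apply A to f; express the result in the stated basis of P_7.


g(x) = -405x^4 + (27/2)x^3 - x + 5

exp(τθ) x^k = e^(kτ) x^k; with e^τ = 3 this sends x^k to 3^k x^k
x ↦ 3 x
x^3 ↦ 27 x^3
x^4 ↦ 81 x^4
applying this coordinatewise to f: exp(τθ) f = -405x^4 + (27/2)x^3 - x + 5


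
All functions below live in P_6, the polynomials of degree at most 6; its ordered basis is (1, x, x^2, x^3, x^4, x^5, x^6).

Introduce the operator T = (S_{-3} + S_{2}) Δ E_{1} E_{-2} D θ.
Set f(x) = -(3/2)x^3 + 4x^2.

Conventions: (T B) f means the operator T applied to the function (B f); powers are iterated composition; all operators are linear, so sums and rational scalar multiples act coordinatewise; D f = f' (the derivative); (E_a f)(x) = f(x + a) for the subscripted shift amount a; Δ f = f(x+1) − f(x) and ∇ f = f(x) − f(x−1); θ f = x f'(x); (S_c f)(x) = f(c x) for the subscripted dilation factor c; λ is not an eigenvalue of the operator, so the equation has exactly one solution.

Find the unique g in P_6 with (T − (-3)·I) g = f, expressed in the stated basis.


write g with unknown coordinates in the stated basis and equate coefficients in (T − (-3)·I) g = f
solving from the highest basis element down gives g = -(1/2)x^3 + (4/3)x^2 - 3x - 59/9
check: T g = 9x + 59/3
so T g − (-3)·g = -(3/2)x^3 + 4x^2 = f ✓

the result is g(x) = -(1/2)x^3 + (4/3)x^2 - 3x - 59/9


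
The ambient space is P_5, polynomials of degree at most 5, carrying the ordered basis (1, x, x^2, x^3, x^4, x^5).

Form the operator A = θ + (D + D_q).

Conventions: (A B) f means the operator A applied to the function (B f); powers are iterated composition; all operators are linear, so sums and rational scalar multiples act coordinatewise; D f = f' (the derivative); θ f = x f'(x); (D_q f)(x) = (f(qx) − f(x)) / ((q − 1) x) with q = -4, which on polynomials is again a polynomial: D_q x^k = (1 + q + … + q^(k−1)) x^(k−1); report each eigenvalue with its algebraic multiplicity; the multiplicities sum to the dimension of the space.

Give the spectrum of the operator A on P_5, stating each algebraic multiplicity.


image of 1: 0
image of x: x + 2
image of x^2: 2x^2 - x
image of x^3: 3x^3 + 16x^2
image of x^4: 4x^4 - 47x^3
image of x^5: 5x^5 + 210x^4
the matrix is upper triangular; its diagonal is (0, 1, 2, 3, 4, 5)
for a triangular matrix the eigenvalues are the diagonal entries, with algebraic multiplicity their repetition count

λ = 0 (multiplicity 1), λ = 1 (multiplicity 1), λ = 2 (multiplicity 1), λ = 3 (multiplicity 1), λ = 4 (multiplicity 1), λ = 5 (multiplicity 1)


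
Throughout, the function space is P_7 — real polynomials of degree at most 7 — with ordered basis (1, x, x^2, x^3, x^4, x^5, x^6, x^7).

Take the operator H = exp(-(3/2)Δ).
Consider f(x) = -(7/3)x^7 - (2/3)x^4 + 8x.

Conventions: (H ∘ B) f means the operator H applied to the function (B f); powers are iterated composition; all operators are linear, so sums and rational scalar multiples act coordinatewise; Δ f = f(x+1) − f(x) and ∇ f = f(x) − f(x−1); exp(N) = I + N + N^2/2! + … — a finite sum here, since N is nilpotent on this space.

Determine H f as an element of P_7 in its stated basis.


order-1 term: (49/2)x^6 + (147/2)x^5 + (245/2)x^4 + (253/2)x^3 + (159/2)x^2 + (57/2)x - 15/2
order-2 term: -(441/4)x^5 - (2205/4)x^4 - (5145/4)x^3 - (6651/4)x^2 - (4629/4)x - 1365/4
order-3 term: (2205/8)x^4 + (6615/4)x^3 + (33075/8)x^2 + (19881/4)x + 19071/8
order-4 term: -(6615/16)x^3 - (19845/8)x^2 - (85995/16)x - 16551/4
order-5 term: (11907/32)x^2 + (59535/32)x + 19845/8
order-6 term: -(11907/64)x - 35721/64
order-7 term: 5103/128
the series for exp(-(3/2)Δ) f terminates at order 7
exp(-(3/2)Δ) f = -(7/3)x^7 + (49/2)x^6 - (147/4)x^5 - (3691/24)x^4 + (1289/16)x^3 + (14163/32)x^2 + (9551/64)x - 17955/128

the result is g(x) = -(7/3)x^7 + (49/2)x^6 - (147/4)x^5 - (3691/24)x^4 + (1289/16)x^3 + (14163/32)x^2 + (9551/64)x - 17955/128


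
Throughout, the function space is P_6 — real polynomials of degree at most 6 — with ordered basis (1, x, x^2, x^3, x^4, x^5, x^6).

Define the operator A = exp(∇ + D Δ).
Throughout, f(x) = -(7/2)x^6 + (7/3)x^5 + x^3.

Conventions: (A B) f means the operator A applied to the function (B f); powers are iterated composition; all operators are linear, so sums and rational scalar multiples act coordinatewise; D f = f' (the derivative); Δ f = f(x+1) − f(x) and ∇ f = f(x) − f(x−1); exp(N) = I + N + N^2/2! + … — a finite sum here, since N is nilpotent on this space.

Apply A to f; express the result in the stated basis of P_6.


g(x) = -(7/2)x^6 - (56/3)x^5 - (280/3)x^4 - (1537/3)x^3 - (7997/6)x^2 - (6968/3)x - 12601/6

order-1 term: -21x^5 - (245/6)x^4 - (770/3)x^3 - (367/6)x^2 - 88x + 1/2
order-2 term: -(105/2)x^4 - (560/3)x^3 - (1855/2)x^2 - (2791/3)x - 4273/6
order-3 term: -70x^3 - (875/3)x^2 - 1085x - 2762/3
order-4 term: -(105/2)x^2 - (595/3)x - 2485/6
order-5 term: -21x - 301/6
order-6 term: -7/2
the series for exp(∇ + D Δ) f terminates at order 6
exp(∇ + D Δ) f = -(7/2)x^6 - (56/3)x^5 - (280/3)x^4 - (1537/3)x^3 - (7997/6)x^2 - (6968/3)x - 12601/6


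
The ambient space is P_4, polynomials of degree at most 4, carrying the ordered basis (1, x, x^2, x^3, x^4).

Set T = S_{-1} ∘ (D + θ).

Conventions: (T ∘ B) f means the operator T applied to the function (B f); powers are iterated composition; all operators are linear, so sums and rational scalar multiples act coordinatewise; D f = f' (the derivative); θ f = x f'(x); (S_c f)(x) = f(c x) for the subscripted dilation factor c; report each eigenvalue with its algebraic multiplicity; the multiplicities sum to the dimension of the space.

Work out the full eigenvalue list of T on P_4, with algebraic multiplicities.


image of 1: 0
image of x: -x + 1
image of x^2: 2x^2 - 2x
image of x^3: -3x^3 + 3x^2
image of x^4: 4x^4 - 4x^3
the matrix is upper triangular; its diagonal is (0, -1, 2, -3, 4)
for a triangular matrix the eigenvalues are the diagonal entries, with algebraic multiplicity their repetition count

λ = -3 (multiplicity 1), λ = -1 (multiplicity 1), λ = 0 (multiplicity 1), λ = 2 (multiplicity 1), λ = 4 (multiplicity 1)


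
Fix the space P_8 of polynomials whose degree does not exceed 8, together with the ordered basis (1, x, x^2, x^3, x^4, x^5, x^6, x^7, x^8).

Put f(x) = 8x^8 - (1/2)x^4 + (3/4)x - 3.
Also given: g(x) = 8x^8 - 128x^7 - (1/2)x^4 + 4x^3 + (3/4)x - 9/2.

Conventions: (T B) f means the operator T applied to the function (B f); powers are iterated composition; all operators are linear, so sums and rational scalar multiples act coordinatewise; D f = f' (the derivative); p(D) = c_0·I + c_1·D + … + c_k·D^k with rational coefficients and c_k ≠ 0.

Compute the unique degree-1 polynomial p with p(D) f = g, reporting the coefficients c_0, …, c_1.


p(D) = I − 2·D, i.e. c_0 = 1, c_1 = -2

D^0 f = 8x^8 - (1/2)x^4 + (3/4)x - 3
D^1 f = 64x^7 - 2x^3 + 3/4
matching coefficients of g against c_0 f + c_1 Df + … from the top degree down determines the c_i
solution: c_0 = 1, c_1 = -2
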